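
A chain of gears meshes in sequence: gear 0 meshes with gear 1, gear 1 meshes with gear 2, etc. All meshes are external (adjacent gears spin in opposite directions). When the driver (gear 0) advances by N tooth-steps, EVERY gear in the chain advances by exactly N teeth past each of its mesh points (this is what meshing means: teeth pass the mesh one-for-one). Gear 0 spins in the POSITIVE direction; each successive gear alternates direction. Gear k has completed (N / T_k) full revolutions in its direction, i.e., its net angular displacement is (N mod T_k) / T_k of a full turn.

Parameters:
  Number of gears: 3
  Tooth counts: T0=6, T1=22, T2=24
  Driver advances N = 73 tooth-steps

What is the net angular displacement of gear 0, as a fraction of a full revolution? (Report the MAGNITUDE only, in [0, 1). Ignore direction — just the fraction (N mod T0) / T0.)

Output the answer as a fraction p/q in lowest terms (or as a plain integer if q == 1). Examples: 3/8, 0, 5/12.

Answer: 1/6

Derivation:
Chain of 3 gears, tooth counts: [6, 22, 24]
  gear 0: T0=6, direction=positive, advance = 73 mod 6 = 1 teeth = 1/6 turn
  gear 1: T1=22, direction=negative, advance = 73 mod 22 = 7 teeth = 7/22 turn
  gear 2: T2=24, direction=positive, advance = 73 mod 24 = 1 teeth = 1/24 turn
Gear 0: 73 mod 6 = 1
Fraction = 1 / 6 = 1/6 (gcd(1,6)=1) = 1/6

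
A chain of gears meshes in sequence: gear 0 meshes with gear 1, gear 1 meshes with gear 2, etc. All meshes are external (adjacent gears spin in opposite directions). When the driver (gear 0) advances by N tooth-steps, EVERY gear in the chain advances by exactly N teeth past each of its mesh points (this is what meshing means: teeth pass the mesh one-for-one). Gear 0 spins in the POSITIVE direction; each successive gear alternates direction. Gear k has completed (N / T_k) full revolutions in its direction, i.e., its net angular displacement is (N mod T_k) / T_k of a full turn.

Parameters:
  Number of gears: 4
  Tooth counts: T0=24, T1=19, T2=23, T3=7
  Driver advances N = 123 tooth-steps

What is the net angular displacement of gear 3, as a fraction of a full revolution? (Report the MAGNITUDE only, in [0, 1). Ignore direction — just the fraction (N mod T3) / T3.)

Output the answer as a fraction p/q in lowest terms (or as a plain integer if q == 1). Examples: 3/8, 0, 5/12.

Chain of 4 gears, tooth counts: [24, 19, 23, 7]
  gear 0: T0=24, direction=positive, advance = 123 mod 24 = 3 teeth = 3/24 turn
  gear 1: T1=19, direction=negative, advance = 123 mod 19 = 9 teeth = 9/19 turn
  gear 2: T2=23, direction=positive, advance = 123 mod 23 = 8 teeth = 8/23 turn
  gear 3: T3=7, direction=negative, advance = 123 mod 7 = 4 teeth = 4/7 turn
Gear 3: 123 mod 7 = 4
Fraction = 4 / 7 = 4/7 (gcd(4,7)=1) = 4/7

Answer: 4/7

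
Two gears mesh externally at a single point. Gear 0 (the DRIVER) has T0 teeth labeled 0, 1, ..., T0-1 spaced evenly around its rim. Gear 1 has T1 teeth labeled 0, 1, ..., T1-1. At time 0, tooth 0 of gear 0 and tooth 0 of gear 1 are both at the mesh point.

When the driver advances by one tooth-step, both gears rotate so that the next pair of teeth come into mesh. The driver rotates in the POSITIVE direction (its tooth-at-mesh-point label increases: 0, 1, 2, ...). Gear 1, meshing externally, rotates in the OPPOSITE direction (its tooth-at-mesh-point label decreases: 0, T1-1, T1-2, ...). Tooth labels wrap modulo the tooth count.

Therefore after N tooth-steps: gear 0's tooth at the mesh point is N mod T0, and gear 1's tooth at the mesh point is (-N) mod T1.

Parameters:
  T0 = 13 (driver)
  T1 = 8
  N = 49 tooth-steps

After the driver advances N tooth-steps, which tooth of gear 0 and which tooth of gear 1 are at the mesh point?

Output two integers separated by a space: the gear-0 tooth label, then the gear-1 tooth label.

Answer: 10 7

Derivation:
Gear 0 (driver, T0=13): tooth at mesh = N mod T0
  49 = 3 * 13 + 10, so 49 mod 13 = 10
  gear 0 tooth = 10
Gear 1 (driven, T1=8): tooth at mesh = (-N) mod T1
  49 = 6 * 8 + 1, so 49 mod 8 = 1
  (-49) mod 8 = (-1) mod 8 = 8 - 1 = 7
Mesh after 49 steps: gear-0 tooth 10 meets gear-1 tooth 7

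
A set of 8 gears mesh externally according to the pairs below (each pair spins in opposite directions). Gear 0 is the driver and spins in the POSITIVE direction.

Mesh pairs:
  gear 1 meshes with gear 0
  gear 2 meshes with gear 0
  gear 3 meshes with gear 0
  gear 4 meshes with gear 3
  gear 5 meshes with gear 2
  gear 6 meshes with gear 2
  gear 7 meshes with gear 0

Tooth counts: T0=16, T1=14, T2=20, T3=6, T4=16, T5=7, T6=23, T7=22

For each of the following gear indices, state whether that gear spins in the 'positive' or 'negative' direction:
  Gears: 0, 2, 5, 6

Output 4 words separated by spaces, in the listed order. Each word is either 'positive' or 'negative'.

Gear 0 (driver): positive (depth 0)
  gear 1: meshes with gear 0 -> depth 1 -> negative (opposite of gear 0)
  gear 2: meshes with gear 0 -> depth 1 -> negative (opposite of gear 0)
  gear 3: meshes with gear 0 -> depth 1 -> negative (opposite of gear 0)
  gear 4: meshes with gear 3 -> depth 2 -> positive (opposite of gear 3)
  gear 5: meshes with gear 2 -> depth 2 -> positive (opposite of gear 2)
  gear 6: meshes with gear 2 -> depth 2 -> positive (opposite of gear 2)
  gear 7: meshes with gear 0 -> depth 1 -> negative (opposite of gear 0)
Queried indices 0, 2, 5, 6 -> positive, negative, positive, positive

Answer: positive negative positive positive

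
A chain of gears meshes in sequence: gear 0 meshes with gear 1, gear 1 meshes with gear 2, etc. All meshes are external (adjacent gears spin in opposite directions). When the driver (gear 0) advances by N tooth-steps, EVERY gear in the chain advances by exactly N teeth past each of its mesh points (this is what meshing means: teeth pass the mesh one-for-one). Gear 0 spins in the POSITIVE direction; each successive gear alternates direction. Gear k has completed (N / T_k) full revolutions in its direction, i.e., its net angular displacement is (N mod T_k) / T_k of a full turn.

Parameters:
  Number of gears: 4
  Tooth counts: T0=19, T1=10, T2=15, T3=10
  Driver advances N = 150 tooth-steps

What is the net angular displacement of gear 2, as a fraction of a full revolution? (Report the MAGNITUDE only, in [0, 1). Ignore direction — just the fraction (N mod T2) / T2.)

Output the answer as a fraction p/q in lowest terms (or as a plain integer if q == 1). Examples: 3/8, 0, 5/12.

Answer: 0

Derivation:
Chain of 4 gears, tooth counts: [19, 10, 15, 10]
  gear 0: T0=19, direction=positive, advance = 150 mod 19 = 17 teeth = 17/19 turn
  gear 1: T1=10, direction=negative, advance = 150 mod 10 = 0 teeth = 0/10 turn
  gear 2: T2=15, direction=positive, advance = 150 mod 15 = 0 teeth = 0/15 turn
  gear 3: T3=10, direction=negative, advance = 150 mod 10 = 0 teeth = 0/10 turn
Gear 2: 150 mod 15 = 0
Fraction = 0 / 15 = 0/1 (gcd(0,15)=15) = 0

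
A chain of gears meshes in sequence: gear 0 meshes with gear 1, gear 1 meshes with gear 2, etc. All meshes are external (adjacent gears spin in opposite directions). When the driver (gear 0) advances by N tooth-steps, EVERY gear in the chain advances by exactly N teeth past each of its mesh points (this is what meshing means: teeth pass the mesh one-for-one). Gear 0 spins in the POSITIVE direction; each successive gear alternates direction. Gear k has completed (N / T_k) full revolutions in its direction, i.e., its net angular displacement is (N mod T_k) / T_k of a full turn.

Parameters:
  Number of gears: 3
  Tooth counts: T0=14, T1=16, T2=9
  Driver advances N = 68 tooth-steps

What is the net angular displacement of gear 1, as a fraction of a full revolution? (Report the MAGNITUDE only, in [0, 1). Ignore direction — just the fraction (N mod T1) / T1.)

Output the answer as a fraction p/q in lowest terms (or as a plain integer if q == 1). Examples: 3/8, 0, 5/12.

Answer: 1/4

Derivation:
Chain of 3 gears, tooth counts: [14, 16, 9]
  gear 0: T0=14, direction=positive, advance = 68 mod 14 = 12 teeth = 12/14 turn
  gear 1: T1=16, direction=negative, advance = 68 mod 16 = 4 teeth = 4/16 turn
  gear 2: T2=9, direction=positive, advance = 68 mod 9 = 5 teeth = 5/9 turn
Gear 1: 68 mod 16 = 4
Fraction = 4 / 16 = 1/4 (gcd(4,16)=4) = 1/4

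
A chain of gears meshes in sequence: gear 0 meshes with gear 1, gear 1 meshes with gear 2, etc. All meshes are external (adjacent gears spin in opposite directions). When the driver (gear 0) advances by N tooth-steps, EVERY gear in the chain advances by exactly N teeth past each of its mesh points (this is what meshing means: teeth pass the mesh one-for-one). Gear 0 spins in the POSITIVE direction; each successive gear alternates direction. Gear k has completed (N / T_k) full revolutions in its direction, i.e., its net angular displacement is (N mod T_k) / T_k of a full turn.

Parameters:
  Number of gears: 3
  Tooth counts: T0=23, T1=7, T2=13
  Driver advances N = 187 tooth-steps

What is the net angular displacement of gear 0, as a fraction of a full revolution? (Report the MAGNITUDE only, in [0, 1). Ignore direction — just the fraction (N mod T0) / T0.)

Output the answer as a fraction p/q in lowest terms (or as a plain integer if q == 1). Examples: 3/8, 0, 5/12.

Chain of 3 gears, tooth counts: [23, 7, 13]
  gear 0: T0=23, direction=positive, advance = 187 mod 23 = 3 teeth = 3/23 turn
  gear 1: T1=7, direction=negative, advance = 187 mod 7 = 5 teeth = 5/7 turn
  gear 2: T2=13, direction=positive, advance = 187 mod 13 = 5 teeth = 5/13 turn
Gear 0: 187 mod 23 = 3
Fraction = 3 / 23 = 3/23 (gcd(3,23)=1) = 3/23

Answer: 3/23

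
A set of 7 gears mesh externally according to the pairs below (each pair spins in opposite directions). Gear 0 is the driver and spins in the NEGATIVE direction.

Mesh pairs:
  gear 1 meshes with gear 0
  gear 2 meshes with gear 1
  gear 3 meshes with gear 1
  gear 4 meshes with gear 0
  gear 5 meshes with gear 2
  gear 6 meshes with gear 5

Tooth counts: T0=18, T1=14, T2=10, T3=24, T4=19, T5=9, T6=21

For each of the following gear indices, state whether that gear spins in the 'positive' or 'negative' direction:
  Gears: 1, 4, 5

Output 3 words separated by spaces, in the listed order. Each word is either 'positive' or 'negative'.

Gear 0 (driver): negative (depth 0)
  gear 1: meshes with gear 0 -> depth 1 -> positive (opposite of gear 0)
  gear 2: meshes with gear 1 -> depth 2 -> negative (opposite of gear 1)
  gear 3: meshes with gear 1 -> depth 2 -> negative (opposite of gear 1)
  gear 4: meshes with gear 0 -> depth 1 -> positive (opposite of gear 0)
  gear 5: meshes with gear 2 -> depth 3 -> positive (opposite of gear 2)
  gear 6: meshes with gear 5 -> depth 4 -> negative (opposite of gear 5)
Queried indices 1, 4, 5 -> positive, positive, positive

Answer: positive positive positive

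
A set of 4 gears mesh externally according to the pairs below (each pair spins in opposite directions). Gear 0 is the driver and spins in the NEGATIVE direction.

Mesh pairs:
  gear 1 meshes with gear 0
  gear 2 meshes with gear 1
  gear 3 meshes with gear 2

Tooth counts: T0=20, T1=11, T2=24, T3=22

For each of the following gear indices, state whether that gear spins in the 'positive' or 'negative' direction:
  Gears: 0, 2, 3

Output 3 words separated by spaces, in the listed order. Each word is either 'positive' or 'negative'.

Gear 0 (driver): negative (depth 0)
  gear 1: meshes with gear 0 -> depth 1 -> positive (opposite of gear 0)
  gear 2: meshes with gear 1 -> depth 2 -> negative (opposite of gear 1)
  gear 3: meshes with gear 2 -> depth 3 -> positive (opposite of gear 2)
Queried indices 0, 2, 3 -> negative, negative, positive

Answer: negative negative positive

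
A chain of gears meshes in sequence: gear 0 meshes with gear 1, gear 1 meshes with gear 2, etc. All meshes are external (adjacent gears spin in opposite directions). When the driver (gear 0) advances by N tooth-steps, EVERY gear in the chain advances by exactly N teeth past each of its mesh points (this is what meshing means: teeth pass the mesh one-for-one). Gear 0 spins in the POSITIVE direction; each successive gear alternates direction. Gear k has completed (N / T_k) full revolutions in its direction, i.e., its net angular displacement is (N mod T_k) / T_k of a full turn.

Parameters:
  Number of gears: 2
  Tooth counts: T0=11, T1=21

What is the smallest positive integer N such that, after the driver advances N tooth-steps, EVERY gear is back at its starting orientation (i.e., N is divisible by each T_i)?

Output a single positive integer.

Answer: 231

Derivation:
Gear k returns to start when N is a multiple of T_k.
All gears at start simultaneously when N is a common multiple of [11, 21]; the smallest such N is lcm(11, 21).
Start: lcm = T0 = 11
Fold in T1=21: gcd(11, 21) = 1; lcm(11, 21) = 11 * 21 / 1 = 231 / 1 = 231
Full cycle length = 231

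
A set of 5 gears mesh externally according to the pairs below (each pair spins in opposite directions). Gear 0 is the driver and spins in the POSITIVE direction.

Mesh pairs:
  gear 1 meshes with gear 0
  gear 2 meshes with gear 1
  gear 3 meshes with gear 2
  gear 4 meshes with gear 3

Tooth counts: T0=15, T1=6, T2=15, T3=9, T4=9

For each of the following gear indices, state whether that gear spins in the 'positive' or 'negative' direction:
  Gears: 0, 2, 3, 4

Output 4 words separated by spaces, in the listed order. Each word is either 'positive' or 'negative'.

Answer: positive positive negative positive

Derivation:
Gear 0 (driver): positive (depth 0)
  gear 1: meshes with gear 0 -> depth 1 -> negative (opposite of gear 0)
  gear 2: meshes with gear 1 -> depth 2 -> positive (opposite of gear 1)
  gear 3: meshes with gear 2 -> depth 3 -> negative (opposite of gear 2)
  gear 4: meshes with gear 3 -> depth 4 -> positive (opposite of gear 3)
Queried indices 0, 2, 3, 4 -> positive, positive, negative, positive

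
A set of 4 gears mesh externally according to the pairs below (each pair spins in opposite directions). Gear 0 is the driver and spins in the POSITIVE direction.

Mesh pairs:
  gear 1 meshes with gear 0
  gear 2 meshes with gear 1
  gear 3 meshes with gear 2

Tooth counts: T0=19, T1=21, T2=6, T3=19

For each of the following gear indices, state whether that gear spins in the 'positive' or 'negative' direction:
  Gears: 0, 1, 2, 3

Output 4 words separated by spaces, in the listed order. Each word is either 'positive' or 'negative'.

Answer: positive negative positive negative

Derivation:
Gear 0 (driver): positive (depth 0)
  gear 1: meshes with gear 0 -> depth 1 -> negative (opposite of gear 0)
  gear 2: meshes with gear 1 -> depth 2 -> positive (opposite of gear 1)
  gear 3: meshes with gear 2 -> depth 3 -> negative (opposite of gear 2)
Queried indices 0, 1, 2, 3 -> positive, negative, positive, negative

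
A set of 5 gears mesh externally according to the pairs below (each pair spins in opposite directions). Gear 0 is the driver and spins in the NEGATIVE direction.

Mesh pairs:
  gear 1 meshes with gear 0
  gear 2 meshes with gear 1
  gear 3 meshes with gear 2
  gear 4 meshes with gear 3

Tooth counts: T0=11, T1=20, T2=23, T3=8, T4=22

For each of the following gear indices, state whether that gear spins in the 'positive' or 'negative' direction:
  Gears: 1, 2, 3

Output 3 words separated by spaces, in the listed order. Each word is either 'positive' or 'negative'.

Answer: positive negative positive

Derivation:
Gear 0 (driver): negative (depth 0)
  gear 1: meshes with gear 0 -> depth 1 -> positive (opposite of gear 0)
  gear 2: meshes with gear 1 -> depth 2 -> negative (opposite of gear 1)
  gear 3: meshes with gear 2 -> depth 3 -> positive (opposite of gear 2)
  gear 4: meshes with gear 3 -> depth 4 -> negative (opposite of gear 3)
Queried indices 1, 2, 3 -> positive, negative, positive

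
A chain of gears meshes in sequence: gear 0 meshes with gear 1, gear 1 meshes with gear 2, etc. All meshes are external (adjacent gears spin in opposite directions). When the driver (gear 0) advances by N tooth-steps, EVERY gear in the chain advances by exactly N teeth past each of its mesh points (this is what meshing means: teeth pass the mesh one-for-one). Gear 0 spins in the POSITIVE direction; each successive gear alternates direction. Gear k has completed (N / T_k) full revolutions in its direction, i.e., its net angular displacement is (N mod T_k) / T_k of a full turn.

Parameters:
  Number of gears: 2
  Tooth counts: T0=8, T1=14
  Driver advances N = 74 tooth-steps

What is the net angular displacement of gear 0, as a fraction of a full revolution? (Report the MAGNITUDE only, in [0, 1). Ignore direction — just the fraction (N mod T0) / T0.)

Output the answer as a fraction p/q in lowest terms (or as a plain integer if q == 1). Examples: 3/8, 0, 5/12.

Chain of 2 gears, tooth counts: [8, 14]
  gear 0: T0=8, direction=positive, advance = 74 mod 8 = 2 teeth = 2/8 turn
  gear 1: T1=14, direction=negative, advance = 74 mod 14 = 4 teeth = 4/14 turn
Gear 0: 74 mod 8 = 2
Fraction = 2 / 8 = 1/4 (gcd(2,8)=2) = 1/4

Answer: 1/4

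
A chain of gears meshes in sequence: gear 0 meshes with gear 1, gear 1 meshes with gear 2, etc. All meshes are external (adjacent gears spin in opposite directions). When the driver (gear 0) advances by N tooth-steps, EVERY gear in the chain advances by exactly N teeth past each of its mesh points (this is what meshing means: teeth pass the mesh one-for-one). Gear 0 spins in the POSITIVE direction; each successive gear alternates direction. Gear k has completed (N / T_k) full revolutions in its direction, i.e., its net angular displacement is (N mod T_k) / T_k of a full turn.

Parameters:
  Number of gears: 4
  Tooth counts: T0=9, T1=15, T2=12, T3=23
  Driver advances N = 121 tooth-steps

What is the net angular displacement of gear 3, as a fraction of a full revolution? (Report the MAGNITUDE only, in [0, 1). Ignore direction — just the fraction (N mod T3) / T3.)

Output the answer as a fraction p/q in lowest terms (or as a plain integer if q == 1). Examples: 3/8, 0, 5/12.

Chain of 4 gears, tooth counts: [9, 15, 12, 23]
  gear 0: T0=9, direction=positive, advance = 121 mod 9 = 4 teeth = 4/9 turn
  gear 1: T1=15, direction=negative, advance = 121 mod 15 = 1 teeth = 1/15 turn
  gear 2: T2=12, direction=positive, advance = 121 mod 12 = 1 teeth = 1/12 turn
  gear 3: T3=23, direction=negative, advance = 121 mod 23 = 6 teeth = 6/23 turn
Gear 3: 121 mod 23 = 6
Fraction = 6 / 23 = 6/23 (gcd(6,23)=1) = 6/23

Answer: 6/23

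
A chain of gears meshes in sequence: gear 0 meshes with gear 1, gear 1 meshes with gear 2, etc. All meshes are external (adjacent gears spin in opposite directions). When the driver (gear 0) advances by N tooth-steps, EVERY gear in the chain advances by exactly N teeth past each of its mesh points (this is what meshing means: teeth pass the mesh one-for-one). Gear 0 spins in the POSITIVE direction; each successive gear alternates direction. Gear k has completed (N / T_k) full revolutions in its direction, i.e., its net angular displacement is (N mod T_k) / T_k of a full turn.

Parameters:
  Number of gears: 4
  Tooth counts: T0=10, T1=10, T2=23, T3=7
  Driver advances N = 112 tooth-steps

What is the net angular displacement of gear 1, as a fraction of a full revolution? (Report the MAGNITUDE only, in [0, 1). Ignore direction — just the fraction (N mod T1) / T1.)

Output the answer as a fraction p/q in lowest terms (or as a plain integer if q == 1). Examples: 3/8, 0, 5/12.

Chain of 4 gears, tooth counts: [10, 10, 23, 7]
  gear 0: T0=10, direction=positive, advance = 112 mod 10 = 2 teeth = 2/10 turn
  gear 1: T1=10, direction=negative, advance = 112 mod 10 = 2 teeth = 2/10 turn
  gear 2: T2=23, direction=positive, advance = 112 mod 23 = 20 teeth = 20/23 turn
  gear 3: T3=7, direction=negative, advance = 112 mod 7 = 0 teeth = 0/7 turn
Gear 1: 112 mod 10 = 2
Fraction = 2 / 10 = 1/5 (gcd(2,10)=2) = 1/5

Answer: 1/5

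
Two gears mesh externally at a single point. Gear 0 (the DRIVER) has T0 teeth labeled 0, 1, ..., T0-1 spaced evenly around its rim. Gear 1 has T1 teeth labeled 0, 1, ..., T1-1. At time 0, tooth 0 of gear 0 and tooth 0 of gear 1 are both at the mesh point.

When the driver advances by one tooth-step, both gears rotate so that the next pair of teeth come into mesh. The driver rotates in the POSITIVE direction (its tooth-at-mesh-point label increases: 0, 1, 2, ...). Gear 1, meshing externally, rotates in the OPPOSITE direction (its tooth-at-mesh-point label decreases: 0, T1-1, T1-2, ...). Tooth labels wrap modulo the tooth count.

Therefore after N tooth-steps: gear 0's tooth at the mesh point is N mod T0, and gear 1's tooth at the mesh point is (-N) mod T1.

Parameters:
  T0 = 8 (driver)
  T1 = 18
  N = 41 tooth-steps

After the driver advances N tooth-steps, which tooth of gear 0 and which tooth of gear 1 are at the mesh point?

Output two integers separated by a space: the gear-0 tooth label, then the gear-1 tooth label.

Gear 0 (driver, T0=8): tooth at mesh = N mod T0
  41 = 5 * 8 + 1, so 41 mod 8 = 1
  gear 0 tooth = 1
Gear 1 (driven, T1=18): tooth at mesh = (-N) mod T1
  41 = 2 * 18 + 5, so 41 mod 18 = 5
  (-41) mod 18 = (-5) mod 18 = 18 - 5 = 13
Mesh after 41 steps: gear-0 tooth 1 meets gear-1 tooth 13

Answer: 1 13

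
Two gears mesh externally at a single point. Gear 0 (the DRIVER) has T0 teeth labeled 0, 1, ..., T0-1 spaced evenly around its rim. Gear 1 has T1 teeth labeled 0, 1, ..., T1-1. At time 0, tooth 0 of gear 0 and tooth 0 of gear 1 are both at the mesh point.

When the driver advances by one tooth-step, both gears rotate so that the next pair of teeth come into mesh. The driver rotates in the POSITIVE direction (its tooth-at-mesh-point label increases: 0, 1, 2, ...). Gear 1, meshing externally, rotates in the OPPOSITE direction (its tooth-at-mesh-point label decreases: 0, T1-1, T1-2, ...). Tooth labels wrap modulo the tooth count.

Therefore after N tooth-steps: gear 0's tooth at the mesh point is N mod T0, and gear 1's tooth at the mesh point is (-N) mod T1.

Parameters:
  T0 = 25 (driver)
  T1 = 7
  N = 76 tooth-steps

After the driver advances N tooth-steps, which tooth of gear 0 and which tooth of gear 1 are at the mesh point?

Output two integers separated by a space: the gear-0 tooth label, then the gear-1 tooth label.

Gear 0 (driver, T0=25): tooth at mesh = N mod T0
  76 = 3 * 25 + 1, so 76 mod 25 = 1
  gear 0 tooth = 1
Gear 1 (driven, T1=7): tooth at mesh = (-N) mod T1
  76 = 10 * 7 + 6, so 76 mod 7 = 6
  (-76) mod 7 = (-6) mod 7 = 7 - 6 = 1
Mesh after 76 steps: gear-0 tooth 1 meets gear-1 tooth 1

Answer: 1 1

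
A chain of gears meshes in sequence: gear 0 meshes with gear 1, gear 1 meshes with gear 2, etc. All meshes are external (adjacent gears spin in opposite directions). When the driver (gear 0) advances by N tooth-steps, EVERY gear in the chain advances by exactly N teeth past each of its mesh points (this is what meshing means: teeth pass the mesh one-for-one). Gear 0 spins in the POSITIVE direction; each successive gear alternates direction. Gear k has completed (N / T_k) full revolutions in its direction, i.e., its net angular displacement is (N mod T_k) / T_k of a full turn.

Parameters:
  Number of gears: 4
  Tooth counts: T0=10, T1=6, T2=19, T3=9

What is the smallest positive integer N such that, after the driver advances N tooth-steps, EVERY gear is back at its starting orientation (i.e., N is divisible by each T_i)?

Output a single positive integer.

Gear k returns to start when N is a multiple of T_k.
All gears at start simultaneously when N is a common multiple of [10, 6, 19, 9]; the smallest such N is lcm(10, 6, 19, 9).
Start: lcm = T0 = 10
Fold in T1=6: gcd(10, 6) = 2; lcm(10, 6) = 10 * 6 / 2 = 60 / 2 = 30
Fold in T2=19: gcd(30, 19) = 1; lcm(30, 19) = 30 * 19 / 1 = 570 / 1 = 570
Fold in T3=9: gcd(570, 9) = 3; lcm(570, 9) = 570 * 9 / 3 = 5130 / 3 = 1710
Full cycle length = 1710

Answer: 1710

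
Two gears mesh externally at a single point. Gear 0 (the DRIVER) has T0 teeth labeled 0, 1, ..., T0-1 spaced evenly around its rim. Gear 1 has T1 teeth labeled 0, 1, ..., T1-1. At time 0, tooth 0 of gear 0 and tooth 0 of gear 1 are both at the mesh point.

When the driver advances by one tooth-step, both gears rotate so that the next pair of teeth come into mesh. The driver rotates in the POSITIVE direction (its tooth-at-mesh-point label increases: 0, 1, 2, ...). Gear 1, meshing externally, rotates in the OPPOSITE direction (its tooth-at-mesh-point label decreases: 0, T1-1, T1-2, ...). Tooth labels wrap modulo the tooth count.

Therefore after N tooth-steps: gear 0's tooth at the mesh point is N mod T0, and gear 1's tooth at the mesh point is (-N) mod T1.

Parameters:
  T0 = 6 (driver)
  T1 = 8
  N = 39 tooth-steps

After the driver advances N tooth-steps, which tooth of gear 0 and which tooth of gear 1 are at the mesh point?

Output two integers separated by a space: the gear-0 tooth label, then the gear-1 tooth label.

Gear 0 (driver, T0=6): tooth at mesh = N mod T0
  39 = 6 * 6 + 3, so 39 mod 6 = 3
  gear 0 tooth = 3
Gear 1 (driven, T1=8): tooth at mesh = (-N) mod T1
  39 = 4 * 8 + 7, so 39 mod 8 = 7
  (-39) mod 8 = (-7) mod 8 = 8 - 7 = 1
Mesh after 39 steps: gear-0 tooth 3 meets gear-1 tooth 1

Answer: 3 1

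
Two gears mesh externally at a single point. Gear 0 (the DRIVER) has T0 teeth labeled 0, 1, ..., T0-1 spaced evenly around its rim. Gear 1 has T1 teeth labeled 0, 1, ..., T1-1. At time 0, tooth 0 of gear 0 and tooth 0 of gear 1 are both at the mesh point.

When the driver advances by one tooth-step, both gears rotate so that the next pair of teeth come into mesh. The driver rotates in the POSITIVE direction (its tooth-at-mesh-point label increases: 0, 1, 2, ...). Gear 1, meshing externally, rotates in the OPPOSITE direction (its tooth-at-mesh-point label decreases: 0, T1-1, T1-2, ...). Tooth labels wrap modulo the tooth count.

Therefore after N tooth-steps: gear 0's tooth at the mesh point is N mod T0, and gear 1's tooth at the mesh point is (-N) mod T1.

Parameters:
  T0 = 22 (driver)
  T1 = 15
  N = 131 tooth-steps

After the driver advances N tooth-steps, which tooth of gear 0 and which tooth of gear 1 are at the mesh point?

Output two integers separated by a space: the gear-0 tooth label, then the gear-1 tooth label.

Gear 0 (driver, T0=22): tooth at mesh = N mod T0
  131 = 5 * 22 + 21, so 131 mod 22 = 21
  gear 0 tooth = 21
Gear 1 (driven, T1=15): tooth at mesh = (-N) mod T1
  131 = 8 * 15 + 11, so 131 mod 15 = 11
  (-131) mod 15 = (-11) mod 15 = 15 - 11 = 4
Mesh after 131 steps: gear-0 tooth 21 meets gear-1 tooth 4

Answer: 21 4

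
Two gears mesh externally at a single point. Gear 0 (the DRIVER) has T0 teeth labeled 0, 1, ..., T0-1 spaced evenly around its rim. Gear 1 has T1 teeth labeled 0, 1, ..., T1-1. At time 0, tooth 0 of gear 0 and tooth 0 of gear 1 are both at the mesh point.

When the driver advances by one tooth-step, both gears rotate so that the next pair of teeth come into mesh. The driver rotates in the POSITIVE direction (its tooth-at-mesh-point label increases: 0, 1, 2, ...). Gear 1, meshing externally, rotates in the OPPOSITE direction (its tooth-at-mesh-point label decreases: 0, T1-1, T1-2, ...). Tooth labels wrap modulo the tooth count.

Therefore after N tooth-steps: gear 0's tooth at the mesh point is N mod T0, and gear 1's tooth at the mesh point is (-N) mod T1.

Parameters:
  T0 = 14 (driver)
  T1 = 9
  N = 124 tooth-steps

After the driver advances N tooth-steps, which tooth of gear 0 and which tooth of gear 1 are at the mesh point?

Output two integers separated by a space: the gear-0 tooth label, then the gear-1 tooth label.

Answer: 12 2

Derivation:
Gear 0 (driver, T0=14): tooth at mesh = N mod T0
  124 = 8 * 14 + 12, so 124 mod 14 = 12
  gear 0 tooth = 12
Gear 1 (driven, T1=9): tooth at mesh = (-N) mod T1
  124 = 13 * 9 + 7, so 124 mod 9 = 7
  (-124) mod 9 = (-7) mod 9 = 9 - 7 = 2
Mesh after 124 steps: gear-0 tooth 12 meets gear-1 tooth 2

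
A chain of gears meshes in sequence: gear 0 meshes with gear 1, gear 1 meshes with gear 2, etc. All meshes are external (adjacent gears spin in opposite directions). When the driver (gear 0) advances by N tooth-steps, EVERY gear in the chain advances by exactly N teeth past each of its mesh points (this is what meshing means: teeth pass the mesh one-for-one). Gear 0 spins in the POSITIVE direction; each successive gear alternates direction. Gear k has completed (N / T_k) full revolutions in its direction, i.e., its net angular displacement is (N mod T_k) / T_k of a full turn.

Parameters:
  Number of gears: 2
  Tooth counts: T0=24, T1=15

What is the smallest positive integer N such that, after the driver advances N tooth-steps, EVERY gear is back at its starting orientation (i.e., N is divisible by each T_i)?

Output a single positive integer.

Gear k returns to start when N is a multiple of T_k.
All gears at start simultaneously when N is a common multiple of [24, 15]; the smallest such N is lcm(24, 15).
Start: lcm = T0 = 24
Fold in T1=15: gcd(24, 15) = 3; lcm(24, 15) = 24 * 15 / 3 = 360 / 3 = 120
Full cycle length = 120

Answer: 120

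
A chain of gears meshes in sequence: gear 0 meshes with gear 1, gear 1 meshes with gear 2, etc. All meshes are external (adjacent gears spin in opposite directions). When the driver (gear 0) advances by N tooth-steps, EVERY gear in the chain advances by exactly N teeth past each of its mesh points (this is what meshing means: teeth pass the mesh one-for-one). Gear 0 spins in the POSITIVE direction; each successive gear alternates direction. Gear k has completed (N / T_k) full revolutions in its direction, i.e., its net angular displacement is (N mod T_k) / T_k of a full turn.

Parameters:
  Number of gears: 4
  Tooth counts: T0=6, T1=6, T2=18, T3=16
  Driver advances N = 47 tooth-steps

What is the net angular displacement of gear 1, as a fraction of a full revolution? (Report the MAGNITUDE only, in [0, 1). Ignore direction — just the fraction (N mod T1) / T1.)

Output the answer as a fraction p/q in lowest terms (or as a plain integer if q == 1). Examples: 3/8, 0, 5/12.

Chain of 4 gears, tooth counts: [6, 6, 18, 16]
  gear 0: T0=6, direction=positive, advance = 47 mod 6 = 5 teeth = 5/6 turn
  gear 1: T1=6, direction=negative, advance = 47 mod 6 = 5 teeth = 5/6 turn
  gear 2: T2=18, direction=positive, advance = 47 mod 18 = 11 teeth = 11/18 turn
  gear 3: T3=16, direction=negative, advance = 47 mod 16 = 15 teeth = 15/16 turn
Gear 1: 47 mod 6 = 5
Fraction = 5 / 6 = 5/6 (gcd(5,6)=1) = 5/6

Answer: 5/6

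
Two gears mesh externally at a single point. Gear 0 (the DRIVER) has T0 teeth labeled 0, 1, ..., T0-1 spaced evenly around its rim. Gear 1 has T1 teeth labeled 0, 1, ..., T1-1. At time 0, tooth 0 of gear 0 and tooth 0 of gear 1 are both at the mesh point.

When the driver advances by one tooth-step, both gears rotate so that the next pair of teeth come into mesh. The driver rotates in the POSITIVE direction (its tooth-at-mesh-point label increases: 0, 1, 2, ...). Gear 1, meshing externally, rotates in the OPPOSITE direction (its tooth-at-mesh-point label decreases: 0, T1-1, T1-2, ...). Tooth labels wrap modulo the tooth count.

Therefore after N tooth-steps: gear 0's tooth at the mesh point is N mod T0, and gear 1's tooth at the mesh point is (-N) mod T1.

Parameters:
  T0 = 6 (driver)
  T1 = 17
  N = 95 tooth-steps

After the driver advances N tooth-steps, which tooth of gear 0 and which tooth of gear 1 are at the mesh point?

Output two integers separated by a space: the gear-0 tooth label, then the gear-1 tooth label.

Gear 0 (driver, T0=6): tooth at mesh = N mod T0
  95 = 15 * 6 + 5, so 95 mod 6 = 5
  gear 0 tooth = 5
Gear 1 (driven, T1=17): tooth at mesh = (-N) mod T1
  95 = 5 * 17 + 10, so 95 mod 17 = 10
  (-95) mod 17 = (-10) mod 17 = 17 - 10 = 7
Mesh after 95 steps: gear-0 tooth 5 meets gear-1 tooth 7

Answer: 5 7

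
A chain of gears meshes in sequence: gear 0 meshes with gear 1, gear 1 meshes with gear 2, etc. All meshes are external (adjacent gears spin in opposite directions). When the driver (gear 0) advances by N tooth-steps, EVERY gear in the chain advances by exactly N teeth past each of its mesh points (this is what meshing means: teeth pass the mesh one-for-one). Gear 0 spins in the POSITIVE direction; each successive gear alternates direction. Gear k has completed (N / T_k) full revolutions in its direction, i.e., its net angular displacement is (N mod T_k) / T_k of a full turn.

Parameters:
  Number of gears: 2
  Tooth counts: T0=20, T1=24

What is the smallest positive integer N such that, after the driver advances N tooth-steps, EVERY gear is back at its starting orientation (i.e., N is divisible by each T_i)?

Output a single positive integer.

Gear k returns to start when N is a multiple of T_k.
All gears at start simultaneously when N is a common multiple of [20, 24]; the smallest such N is lcm(20, 24).
Start: lcm = T0 = 20
Fold in T1=24: gcd(20, 24) = 4; lcm(20, 24) = 20 * 24 / 4 = 480 / 4 = 120
Full cycle length = 120

Answer: 120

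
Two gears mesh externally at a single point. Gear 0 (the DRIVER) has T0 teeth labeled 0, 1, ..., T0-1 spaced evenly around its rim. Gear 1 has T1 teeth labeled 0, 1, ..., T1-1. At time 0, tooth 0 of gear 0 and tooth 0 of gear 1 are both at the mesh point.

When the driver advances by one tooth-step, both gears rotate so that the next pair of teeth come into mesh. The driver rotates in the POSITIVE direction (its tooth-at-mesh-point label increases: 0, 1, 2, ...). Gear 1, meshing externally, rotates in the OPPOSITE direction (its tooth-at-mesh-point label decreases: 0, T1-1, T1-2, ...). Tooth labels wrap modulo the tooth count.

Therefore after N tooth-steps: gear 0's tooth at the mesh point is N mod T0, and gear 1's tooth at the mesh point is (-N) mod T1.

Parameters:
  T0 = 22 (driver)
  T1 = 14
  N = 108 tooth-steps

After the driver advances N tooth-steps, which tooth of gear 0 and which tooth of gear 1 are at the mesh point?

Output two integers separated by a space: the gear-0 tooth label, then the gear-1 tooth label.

Answer: 20 4

Derivation:
Gear 0 (driver, T0=22): tooth at mesh = N mod T0
  108 = 4 * 22 + 20, so 108 mod 22 = 20
  gear 0 tooth = 20
Gear 1 (driven, T1=14): tooth at mesh = (-N) mod T1
  108 = 7 * 14 + 10, so 108 mod 14 = 10
  (-108) mod 14 = (-10) mod 14 = 14 - 10 = 4
Mesh after 108 steps: gear-0 tooth 20 meets gear-1 tooth 4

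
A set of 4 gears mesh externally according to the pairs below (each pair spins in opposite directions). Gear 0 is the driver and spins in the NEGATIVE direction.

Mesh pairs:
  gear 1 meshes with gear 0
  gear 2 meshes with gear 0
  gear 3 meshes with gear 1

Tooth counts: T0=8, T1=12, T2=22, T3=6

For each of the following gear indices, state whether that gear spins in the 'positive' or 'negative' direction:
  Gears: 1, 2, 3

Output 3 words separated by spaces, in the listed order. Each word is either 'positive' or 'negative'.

Gear 0 (driver): negative (depth 0)
  gear 1: meshes with gear 0 -> depth 1 -> positive (opposite of gear 0)
  gear 2: meshes with gear 0 -> depth 1 -> positive (opposite of gear 0)
  gear 3: meshes with gear 1 -> depth 2 -> negative (opposite of gear 1)
Queried indices 1, 2, 3 -> positive, positive, negative

Answer: positive positive negative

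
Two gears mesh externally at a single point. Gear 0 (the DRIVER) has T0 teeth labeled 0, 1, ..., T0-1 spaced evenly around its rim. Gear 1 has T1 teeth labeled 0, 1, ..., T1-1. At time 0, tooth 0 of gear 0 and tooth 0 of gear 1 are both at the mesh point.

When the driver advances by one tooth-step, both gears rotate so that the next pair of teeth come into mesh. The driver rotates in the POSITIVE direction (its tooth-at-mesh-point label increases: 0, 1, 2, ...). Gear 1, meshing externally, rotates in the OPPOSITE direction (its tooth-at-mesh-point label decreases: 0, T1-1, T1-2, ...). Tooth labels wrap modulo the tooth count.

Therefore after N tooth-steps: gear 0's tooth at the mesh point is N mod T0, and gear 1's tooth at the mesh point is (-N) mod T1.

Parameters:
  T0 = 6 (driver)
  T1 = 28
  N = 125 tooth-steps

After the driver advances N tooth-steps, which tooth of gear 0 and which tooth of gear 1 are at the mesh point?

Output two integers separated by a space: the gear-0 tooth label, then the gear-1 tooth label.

Gear 0 (driver, T0=6): tooth at mesh = N mod T0
  125 = 20 * 6 + 5, so 125 mod 6 = 5
  gear 0 tooth = 5
Gear 1 (driven, T1=28): tooth at mesh = (-N) mod T1
  125 = 4 * 28 + 13, so 125 mod 28 = 13
  (-125) mod 28 = (-13) mod 28 = 28 - 13 = 15
Mesh after 125 steps: gear-0 tooth 5 meets gear-1 tooth 15

Answer: 5 15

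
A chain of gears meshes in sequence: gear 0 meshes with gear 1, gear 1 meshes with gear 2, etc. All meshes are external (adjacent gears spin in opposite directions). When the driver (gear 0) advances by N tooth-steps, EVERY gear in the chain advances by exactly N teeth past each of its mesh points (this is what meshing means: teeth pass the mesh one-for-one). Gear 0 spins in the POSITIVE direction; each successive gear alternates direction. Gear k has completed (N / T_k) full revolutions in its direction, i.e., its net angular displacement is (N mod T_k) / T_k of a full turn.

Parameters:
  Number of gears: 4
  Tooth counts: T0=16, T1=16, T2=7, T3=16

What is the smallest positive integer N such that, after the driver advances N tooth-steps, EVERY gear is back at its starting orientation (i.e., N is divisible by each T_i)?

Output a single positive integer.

Gear k returns to start when N is a multiple of T_k.
All gears at start simultaneously when N is a common multiple of [16, 16, 7, 16]; the smallest such N is lcm(16, 16, 7, 16).
Start: lcm = T0 = 16
Fold in T1=16: gcd(16, 16) = 16; lcm(16, 16) = 16 * 16 / 16 = 256 / 16 = 16
Fold in T2=7: gcd(16, 7) = 1; lcm(16, 7) = 16 * 7 / 1 = 112 / 1 = 112
Fold in T3=16: gcd(112, 16) = 16; lcm(112, 16) = 112 * 16 / 16 = 1792 / 16 = 112
Full cycle length = 112

Answer: 112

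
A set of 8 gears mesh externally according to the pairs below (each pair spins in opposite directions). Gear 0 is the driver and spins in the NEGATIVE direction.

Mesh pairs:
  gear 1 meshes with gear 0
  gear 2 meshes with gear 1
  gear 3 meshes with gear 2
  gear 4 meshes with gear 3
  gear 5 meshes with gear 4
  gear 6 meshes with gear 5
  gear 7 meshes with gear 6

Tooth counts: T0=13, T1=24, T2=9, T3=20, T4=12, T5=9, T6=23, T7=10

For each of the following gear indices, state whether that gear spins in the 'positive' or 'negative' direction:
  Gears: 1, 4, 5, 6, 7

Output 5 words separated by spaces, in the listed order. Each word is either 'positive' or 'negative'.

Answer: positive negative positive negative positive

Derivation:
Gear 0 (driver): negative (depth 0)
  gear 1: meshes with gear 0 -> depth 1 -> positive (opposite of gear 0)
  gear 2: meshes with gear 1 -> depth 2 -> negative (opposite of gear 1)
  gear 3: meshes with gear 2 -> depth 3 -> positive (opposite of gear 2)
  gear 4: meshes with gear 3 -> depth 4 -> negative (opposite of gear 3)
  gear 5: meshes with gear 4 -> depth 5 -> positive (opposite of gear 4)
  gear 6: meshes with gear 5 -> depth 6 -> negative (opposite of gear 5)
  gear 7: meshes with gear 6 -> depth 7 -> positive (opposite of gear 6)
Queried indices 1, 4, 5, 6, 7 -> positive, negative, positive, negative, positive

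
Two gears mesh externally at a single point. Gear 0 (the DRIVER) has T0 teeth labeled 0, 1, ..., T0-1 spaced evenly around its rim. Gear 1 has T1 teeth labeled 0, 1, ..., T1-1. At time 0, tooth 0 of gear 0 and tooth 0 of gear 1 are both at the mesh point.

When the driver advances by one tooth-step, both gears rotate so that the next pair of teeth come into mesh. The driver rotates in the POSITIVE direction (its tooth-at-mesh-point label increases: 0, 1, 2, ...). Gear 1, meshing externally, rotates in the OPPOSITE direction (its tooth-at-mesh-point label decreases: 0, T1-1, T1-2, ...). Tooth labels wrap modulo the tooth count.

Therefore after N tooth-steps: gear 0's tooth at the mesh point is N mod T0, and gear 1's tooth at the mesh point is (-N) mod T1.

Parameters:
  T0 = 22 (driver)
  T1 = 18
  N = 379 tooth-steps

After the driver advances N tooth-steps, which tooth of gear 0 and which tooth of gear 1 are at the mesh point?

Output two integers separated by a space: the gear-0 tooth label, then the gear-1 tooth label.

Gear 0 (driver, T0=22): tooth at mesh = N mod T0
  379 = 17 * 22 + 5, so 379 mod 22 = 5
  gear 0 tooth = 5
Gear 1 (driven, T1=18): tooth at mesh = (-N) mod T1
  379 = 21 * 18 + 1, so 379 mod 18 = 1
  (-379) mod 18 = (-1) mod 18 = 18 - 1 = 17
Mesh after 379 steps: gear-0 tooth 5 meets gear-1 tooth 17

Answer: 5 17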